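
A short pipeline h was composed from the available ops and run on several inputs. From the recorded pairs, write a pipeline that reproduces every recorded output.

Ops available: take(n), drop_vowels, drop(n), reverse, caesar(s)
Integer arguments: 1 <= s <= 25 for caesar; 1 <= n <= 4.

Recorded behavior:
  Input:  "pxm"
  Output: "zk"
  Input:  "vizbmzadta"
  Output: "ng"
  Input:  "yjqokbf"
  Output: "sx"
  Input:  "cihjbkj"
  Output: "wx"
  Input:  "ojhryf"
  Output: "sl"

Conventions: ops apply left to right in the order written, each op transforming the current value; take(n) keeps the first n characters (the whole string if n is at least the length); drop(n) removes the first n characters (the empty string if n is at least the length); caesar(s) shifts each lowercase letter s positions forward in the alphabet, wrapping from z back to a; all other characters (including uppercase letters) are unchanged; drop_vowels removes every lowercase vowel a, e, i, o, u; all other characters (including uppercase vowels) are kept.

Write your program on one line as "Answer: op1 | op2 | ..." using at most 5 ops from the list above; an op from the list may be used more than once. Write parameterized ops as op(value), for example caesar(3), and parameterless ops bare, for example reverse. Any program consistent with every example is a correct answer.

reverse | caesar(13) | drop_vowels | take(2)

Check, running the answer program on each example:
  "pxm" -> "mxp" -> "zkc" -> "zkc" -> "zk"
  "vizbmzadta" -> "atdazmbziv" -> "ngqnmzomvi" -> "ngqnmzmv" -> "ng"
  "yjqokbf" -> "fbkoqjy" -> "soxbdwl" -> "sxbdwl" -> "sx"
  "cihjbkj" -> "jkbjhic" -> "wxowuvp" -> "wxwvp" -> "wx"
  "ojhryf" -> "fyrhjo" -> "sleuwb" -> "slwb" -> "sl"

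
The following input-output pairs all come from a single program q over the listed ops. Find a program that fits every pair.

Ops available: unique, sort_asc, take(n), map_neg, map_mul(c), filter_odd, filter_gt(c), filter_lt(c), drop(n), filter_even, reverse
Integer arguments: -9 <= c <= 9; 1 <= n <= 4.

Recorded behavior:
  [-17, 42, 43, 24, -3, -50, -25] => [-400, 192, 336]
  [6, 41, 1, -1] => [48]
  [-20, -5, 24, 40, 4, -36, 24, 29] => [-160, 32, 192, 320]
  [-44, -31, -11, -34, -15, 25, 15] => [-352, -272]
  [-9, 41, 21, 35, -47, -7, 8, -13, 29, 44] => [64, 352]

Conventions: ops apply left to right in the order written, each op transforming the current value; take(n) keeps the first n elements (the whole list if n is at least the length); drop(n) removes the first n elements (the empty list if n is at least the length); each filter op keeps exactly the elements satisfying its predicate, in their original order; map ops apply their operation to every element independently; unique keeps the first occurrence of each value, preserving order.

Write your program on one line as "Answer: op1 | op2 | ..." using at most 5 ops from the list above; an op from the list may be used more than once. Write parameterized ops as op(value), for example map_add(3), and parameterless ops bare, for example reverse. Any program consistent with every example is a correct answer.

filter_even | map_mul(-8) | take(4) | map_neg | sort_asc

Check, running the answer program on each example:
  [-17, 42, 43, 24, -3, -50, -25] -> [42, 24, -50] -> [-336, -192, 400] -> [-336, -192, 400] -> [336, 192, -400] -> [-400, 192, 336]
  [6, 41, 1, -1] -> [6] -> [-48] -> [-48] -> [48] -> [48]
  [-20, -5, 24, 40, 4, -36, 24, 29] -> [-20, 24, 40, 4, -36, 24] -> [160, -192, -320, -32, 288, -192] -> [160, -192, -320, -32] -> [-160, 192, 320, 32] -> [-160, 32, 192, 320]
  [-44, -31, -11, -34, -15, 25, 15] -> [-44, -34] -> [352, 272] -> [352, 272] -> [-352, -272] -> [-352, -272]
  [-9, 41, 21, 35, -47, -7, 8, -13, 29, 44] -> [8, 44] -> [-64, -352] -> [-64, -352] -> [64, 352] -> [64, 352]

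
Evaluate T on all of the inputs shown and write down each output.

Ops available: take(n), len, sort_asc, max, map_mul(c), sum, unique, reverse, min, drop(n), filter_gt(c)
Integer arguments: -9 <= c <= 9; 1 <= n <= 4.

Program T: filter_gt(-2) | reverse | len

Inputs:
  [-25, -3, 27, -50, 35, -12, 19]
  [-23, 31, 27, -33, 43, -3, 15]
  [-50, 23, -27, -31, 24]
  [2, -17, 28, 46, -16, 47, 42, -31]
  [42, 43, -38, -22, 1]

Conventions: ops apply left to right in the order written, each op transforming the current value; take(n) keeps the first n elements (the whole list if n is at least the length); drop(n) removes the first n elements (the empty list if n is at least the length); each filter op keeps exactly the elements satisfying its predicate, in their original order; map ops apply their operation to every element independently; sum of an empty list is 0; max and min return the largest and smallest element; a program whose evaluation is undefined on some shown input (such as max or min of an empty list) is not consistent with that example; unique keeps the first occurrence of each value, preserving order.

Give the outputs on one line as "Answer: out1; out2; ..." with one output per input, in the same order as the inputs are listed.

3; 4; 2; 5; 3

Execution, op by op:
  [-25, -3, 27, -50, 35, -12, 19] -> [27, 35, 19] -> [19, 35, 27] -> 3
  [-23, 31, 27, -33, 43, -3, 15] -> [31, 27, 43, 15] -> [15, 43, 27, 31] -> 4
  [-50, 23, -27, -31, 24] -> [23, 24] -> [24, 23] -> 2
  [2, -17, 28, 46, -16, 47, 42, -31] -> [2, 28, 46, 47, 42] -> [42, 47, 46, 28, 2] -> 5
  [42, 43, -38, -22, 1] -> [42, 43, 1] -> [1, 43, 42] -> 3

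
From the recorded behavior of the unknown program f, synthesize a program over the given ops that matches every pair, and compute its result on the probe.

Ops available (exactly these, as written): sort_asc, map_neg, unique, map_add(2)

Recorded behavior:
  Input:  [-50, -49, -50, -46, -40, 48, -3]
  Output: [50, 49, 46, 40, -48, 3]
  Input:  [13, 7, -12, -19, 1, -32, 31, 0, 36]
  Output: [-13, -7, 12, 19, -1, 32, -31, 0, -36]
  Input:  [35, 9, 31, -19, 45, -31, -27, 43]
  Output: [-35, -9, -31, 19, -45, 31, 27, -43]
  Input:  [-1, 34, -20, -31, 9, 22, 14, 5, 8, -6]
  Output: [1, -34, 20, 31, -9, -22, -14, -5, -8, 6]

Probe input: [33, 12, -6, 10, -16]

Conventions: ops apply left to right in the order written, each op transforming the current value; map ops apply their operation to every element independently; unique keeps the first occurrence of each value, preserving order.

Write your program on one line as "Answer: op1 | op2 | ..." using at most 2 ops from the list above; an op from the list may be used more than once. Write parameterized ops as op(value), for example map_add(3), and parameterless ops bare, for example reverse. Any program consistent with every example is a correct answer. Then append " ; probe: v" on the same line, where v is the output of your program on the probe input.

unique | map_neg ; probe: [-33, -12, 6, -10, 16]

Check, running the answer program on each example:
  [-50, -49, -50, -46, -40, 48, -3] -> [-50, -49, -46, -40, 48, -3] -> [50, 49, 46, 40, -48, 3]
  [13, 7, -12, -19, 1, -32, 31, 0, 36] -> [13, 7, -12, -19, 1, -32, 31, 0, 36] -> [-13, -7, 12, 19, -1, 32, -31, 0, -36]
  [35, 9, 31, -19, 45, -31, -27, 43] -> [35, 9, 31, -19, 45, -31, -27, 43] -> [-35, -9, -31, 19, -45, 31, 27, -43]
  [-1, 34, -20, -31, 9, 22, 14, 5, 8, -6] -> [-1, 34, -20, -31, 9, 22, 14, 5, 8, -6] -> [1, -34, 20, 31, -9, -22, -14, -5, -8, 6]
  probe: [33, 12, -6, 10, -16] -> [33, 12, -6, 10, -16] -> [-33, -12, 6, -10, 16]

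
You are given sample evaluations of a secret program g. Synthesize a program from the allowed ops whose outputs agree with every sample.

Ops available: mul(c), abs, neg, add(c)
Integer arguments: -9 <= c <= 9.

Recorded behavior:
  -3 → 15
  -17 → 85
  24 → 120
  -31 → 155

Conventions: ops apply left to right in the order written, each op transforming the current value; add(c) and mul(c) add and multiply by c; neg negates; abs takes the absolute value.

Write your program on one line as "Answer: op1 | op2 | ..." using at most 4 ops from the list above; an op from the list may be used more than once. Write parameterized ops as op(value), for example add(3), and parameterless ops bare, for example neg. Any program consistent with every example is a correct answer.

abs | neg | mul(5) | abs

Check, running the answer program on each example:
  -3 -> 3 -> -3 -> -15 -> 15
  -17 -> 17 -> -17 -> -85 -> 85
  24 -> 24 -> -24 -> -120 -> 120
  -31 -> 31 -> -31 -> -155 -> 155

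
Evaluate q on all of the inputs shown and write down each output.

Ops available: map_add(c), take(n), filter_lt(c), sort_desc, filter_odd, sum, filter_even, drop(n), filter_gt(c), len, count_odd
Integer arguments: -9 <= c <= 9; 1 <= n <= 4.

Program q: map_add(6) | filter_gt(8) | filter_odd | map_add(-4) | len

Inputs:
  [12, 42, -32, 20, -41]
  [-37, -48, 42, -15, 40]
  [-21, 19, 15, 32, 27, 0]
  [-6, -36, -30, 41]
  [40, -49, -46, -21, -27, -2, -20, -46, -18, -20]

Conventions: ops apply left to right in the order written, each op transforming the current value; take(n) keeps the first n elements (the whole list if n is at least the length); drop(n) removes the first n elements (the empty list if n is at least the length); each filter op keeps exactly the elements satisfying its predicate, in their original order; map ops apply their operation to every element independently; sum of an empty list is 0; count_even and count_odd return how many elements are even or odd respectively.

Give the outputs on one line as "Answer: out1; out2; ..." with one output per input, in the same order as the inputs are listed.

Execution, op by op:
  [12, 42, -32, 20, -41] -> [18, 48, -26, 26, -35] -> [18, 48, 26] -> [] -> [] -> 0
  [-37, -48, 42, -15, 40] -> [-31, -42, 48, -9, 46] -> [48, 46] -> [] -> [] -> 0
  [-21, 19, 15, 32, 27, 0] -> [-15, 25, 21, 38, 33, 6] -> [25, 21, 38, 33] -> [25, 21, 33] -> [21, 17, 29] -> 3
  [-6, -36, -30, 41] -> [0, -30, -24, 47] -> [47] -> [47] -> [43] -> 1
  [40, -49, -46, -21, -27, -2, -20, -46, -18, -20] -> [46, -43, -40, -15, -21, 4, -14, -40, -12, -14] -> [46] -> [] -> [] -> 0

0; 0; 3; 1; 0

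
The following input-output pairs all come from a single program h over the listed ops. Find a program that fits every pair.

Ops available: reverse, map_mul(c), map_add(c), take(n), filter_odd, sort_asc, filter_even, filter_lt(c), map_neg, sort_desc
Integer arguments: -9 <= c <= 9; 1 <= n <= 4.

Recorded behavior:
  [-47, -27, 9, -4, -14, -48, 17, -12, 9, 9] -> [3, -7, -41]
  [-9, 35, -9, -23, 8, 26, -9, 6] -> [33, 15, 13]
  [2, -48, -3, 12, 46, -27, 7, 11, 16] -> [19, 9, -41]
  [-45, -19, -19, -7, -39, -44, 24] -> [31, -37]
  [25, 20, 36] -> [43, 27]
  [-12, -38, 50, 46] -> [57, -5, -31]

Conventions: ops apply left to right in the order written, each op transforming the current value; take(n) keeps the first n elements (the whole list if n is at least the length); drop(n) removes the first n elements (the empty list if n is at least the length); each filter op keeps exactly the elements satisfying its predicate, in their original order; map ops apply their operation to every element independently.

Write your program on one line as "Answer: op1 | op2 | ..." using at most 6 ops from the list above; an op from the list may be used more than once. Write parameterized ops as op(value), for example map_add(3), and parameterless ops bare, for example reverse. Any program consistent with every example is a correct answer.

filter_even | map_add(7) | take(3) | reverse | sort_asc | sort_desc

Check, running the answer program on each example:
  [-47, -27, 9, -4, -14, -48, 17, -12, 9, 9] -> [-4, -14, -48, -12] -> [3, -7, -41, -5] -> [3, -7, -41] -> [-41, -7, 3] -> [-41, -7, 3] -> [3, -7, -41]
  [-9, 35, -9, -23, 8, 26, -9, 6] -> [8, 26, 6] -> [15, 33, 13] -> [15, 33, 13] -> [13, 33, 15] -> [13, 15, 33] -> [33, 15, 13]
  [2, -48, -3, 12, 46, -27, 7, 11, 16] -> [2, -48, 12, 46, 16] -> [9, -41, 19, 53, 23] -> [9, -41, 19] -> [19, -41, 9] -> [-41, 9, 19] -> [19, 9, -41]
  [-45, -19, -19, -7, -39, -44, 24] -> [-44, 24] -> [-37, 31] -> [-37, 31] -> [31, -37] -> [-37, 31] -> [31, -37]
  [25, 20, 36] -> [20, 36] -> [27, 43] -> [27, 43] -> [43, 27] -> [27, 43] -> [43, 27]
  [-12, -38, 50, 46] -> [-12, -38, 50, 46] -> [-5, -31, 57, 53] -> [-5, -31, 57] -> [57, -31, -5] -> [-31, -5, 57] -> [57, -5, -31]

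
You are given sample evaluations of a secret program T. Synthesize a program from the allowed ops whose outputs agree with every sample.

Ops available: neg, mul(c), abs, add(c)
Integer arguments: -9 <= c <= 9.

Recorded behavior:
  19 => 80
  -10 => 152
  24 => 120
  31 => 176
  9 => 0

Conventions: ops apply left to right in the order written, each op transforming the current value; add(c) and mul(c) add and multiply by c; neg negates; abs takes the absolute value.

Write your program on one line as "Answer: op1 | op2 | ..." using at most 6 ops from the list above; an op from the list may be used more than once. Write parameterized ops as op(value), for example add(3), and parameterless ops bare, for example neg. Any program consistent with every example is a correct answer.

neg | add(9) | neg | mul(8) | neg | abs

Check, running the answer program on each example:
  19 -> -19 -> -10 -> 10 -> 80 -> -80 -> 80
  -10 -> 10 -> 19 -> -19 -> -152 -> 152 -> 152
  24 -> -24 -> -15 -> 15 -> 120 -> -120 -> 120
  31 -> -31 -> -22 -> 22 -> 176 -> -176 -> 176
  9 -> -9 -> 0 -> 0 -> 0 -> 0 -> 0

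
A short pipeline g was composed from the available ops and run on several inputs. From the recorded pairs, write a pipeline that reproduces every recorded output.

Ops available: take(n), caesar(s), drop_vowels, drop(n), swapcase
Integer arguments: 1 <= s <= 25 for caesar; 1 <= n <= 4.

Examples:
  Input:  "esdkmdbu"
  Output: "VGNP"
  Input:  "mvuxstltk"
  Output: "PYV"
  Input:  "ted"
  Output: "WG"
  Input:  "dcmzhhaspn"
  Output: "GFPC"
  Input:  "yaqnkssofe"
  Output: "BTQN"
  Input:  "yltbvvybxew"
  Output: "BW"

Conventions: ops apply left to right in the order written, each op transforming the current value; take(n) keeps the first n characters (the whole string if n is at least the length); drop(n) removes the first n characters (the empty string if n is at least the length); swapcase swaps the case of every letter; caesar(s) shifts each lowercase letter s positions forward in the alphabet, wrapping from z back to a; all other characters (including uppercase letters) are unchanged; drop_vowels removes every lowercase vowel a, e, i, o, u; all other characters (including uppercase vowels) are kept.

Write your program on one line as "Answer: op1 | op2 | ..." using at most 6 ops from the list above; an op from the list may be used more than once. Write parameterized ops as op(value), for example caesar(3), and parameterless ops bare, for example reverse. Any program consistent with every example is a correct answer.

drop_vowels | caesar(3) | take(4) | drop_vowels | swapcase

Check, running the answer program on each example:
  "esdkmdbu" -> "sdkmdb" -> "vgnpge" -> "vgnp" -> "vgnp" -> "VGNP"
  "mvuxstltk" -> "mvxstltk" -> "pyavwown" -> "pyav" -> "pyv" -> "PYV"
  "ted" -> "td" -> "wg" -> "wg" -> "wg" -> "WG"
  "dcmzhhaspn" -> "dcmzhhspn" -> "gfpckkvsq" -> "gfpc" -> "gfpc" -> "GFPC"
  "yaqnkssofe" -> "yqnkssf" -> "btqnvvi" -> "btqn" -> "btqn" -> "BTQN"
  "yltbvvybxew" -> "yltbvvybxw" -> "boweyybeaz" -> "bowe" -> "bw" -> "BW"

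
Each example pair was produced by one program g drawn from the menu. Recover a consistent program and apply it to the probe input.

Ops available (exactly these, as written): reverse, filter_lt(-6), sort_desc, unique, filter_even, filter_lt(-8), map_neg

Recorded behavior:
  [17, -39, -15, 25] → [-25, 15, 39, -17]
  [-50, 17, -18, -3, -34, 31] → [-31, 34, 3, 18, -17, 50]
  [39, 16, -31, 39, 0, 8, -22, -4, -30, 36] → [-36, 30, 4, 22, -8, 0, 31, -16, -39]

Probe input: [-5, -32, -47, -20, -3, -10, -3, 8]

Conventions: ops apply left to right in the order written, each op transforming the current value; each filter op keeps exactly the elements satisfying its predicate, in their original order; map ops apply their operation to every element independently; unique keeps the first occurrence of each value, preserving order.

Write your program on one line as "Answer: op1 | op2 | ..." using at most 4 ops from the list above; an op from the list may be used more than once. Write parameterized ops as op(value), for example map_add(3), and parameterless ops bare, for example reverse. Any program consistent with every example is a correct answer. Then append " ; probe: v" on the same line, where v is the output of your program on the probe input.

unique | reverse | map_neg ; probe: [-8, 10, 3, 20, 47, 32, 5]

Check, running the answer program on each example:
  [17, -39, -15, 25] -> [17, -39, -15, 25] -> [25, -15, -39, 17] -> [-25, 15, 39, -17]
  [-50, 17, -18, -3, -34, 31] -> [-50, 17, -18, -3, -34, 31] -> [31, -34, -3, -18, 17, -50] -> [-31, 34, 3, 18, -17, 50]
  [39, 16, -31, 39, 0, 8, -22, -4, -30, 36] -> [39, 16, -31, 0, 8, -22, -4, -30, 36] -> [36, -30, -4, -22, 8, 0, -31, 16, 39] -> [-36, 30, 4, 22, -8, 0, 31, -16, -39]
  probe: [-5, -32, -47, -20, -3, -10, -3, 8] -> [-5, -32, -47, -20, -3, -10, 8] -> [8, -10, -3, -20, -47, -32, -5] -> [-8, 10, 3, 20, 47, 32, 5]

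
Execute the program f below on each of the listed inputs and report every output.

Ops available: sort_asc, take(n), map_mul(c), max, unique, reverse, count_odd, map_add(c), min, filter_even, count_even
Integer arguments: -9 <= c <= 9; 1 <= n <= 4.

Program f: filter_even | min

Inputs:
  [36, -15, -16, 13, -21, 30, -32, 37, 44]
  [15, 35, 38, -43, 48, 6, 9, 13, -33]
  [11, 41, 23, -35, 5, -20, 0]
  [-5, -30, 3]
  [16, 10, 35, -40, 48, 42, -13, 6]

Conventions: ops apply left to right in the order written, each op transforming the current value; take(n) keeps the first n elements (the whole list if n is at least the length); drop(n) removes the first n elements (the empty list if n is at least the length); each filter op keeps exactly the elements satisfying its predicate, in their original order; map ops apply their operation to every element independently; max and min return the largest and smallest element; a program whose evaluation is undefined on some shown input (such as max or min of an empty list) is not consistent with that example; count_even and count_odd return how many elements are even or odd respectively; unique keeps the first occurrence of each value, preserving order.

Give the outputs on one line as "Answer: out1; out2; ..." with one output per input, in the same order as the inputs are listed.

Execution, op by op:
  [36, -15, -16, 13, -21, 30, -32, 37, 44] -> [36, -16, 30, -32, 44] -> -32
  [15, 35, 38, -43, 48, 6, 9, 13, -33] -> [38, 48, 6] -> 6
  [11, 41, 23, -35, 5, -20, 0] -> [-20, 0] -> -20
  [-5, -30, 3] -> [-30] -> -30
  [16, 10, 35, -40, 48, 42, -13, 6] -> [16, 10, -40, 48, 42, 6] -> -40

-32; 6; -20; -30; -40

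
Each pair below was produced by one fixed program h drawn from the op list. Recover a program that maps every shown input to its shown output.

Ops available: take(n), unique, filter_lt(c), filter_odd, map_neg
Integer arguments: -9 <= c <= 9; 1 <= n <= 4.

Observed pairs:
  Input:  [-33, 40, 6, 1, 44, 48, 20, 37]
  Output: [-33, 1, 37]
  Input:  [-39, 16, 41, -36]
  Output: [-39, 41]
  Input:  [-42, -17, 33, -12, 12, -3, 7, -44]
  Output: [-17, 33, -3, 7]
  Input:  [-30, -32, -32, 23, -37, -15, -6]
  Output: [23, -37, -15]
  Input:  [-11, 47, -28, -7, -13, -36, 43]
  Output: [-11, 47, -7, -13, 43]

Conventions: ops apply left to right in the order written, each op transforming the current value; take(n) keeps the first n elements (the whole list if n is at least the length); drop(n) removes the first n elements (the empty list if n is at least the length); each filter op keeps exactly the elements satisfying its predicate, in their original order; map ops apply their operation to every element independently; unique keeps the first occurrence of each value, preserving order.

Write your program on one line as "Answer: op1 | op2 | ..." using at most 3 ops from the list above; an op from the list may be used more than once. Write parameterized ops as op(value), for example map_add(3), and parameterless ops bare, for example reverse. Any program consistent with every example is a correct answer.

map_neg | filter_odd | map_neg

Check, running the answer program on each example:
  [-33, 40, 6, 1, 44, 48, 20, 37] -> [33, -40, -6, -1, -44, -48, -20, -37] -> [33, -1, -37] -> [-33, 1, 37]
  [-39, 16, 41, -36] -> [39, -16, -41, 36] -> [39, -41] -> [-39, 41]
  [-42, -17, 33, -12, 12, -3, 7, -44] -> [42, 17, -33, 12, -12, 3, -7, 44] -> [17, -33, 3, -7] -> [-17, 33, -3, 7]
  [-30, -32, -32, 23, -37, -15, -6] -> [30, 32, 32, -23, 37, 15, 6] -> [-23, 37, 15] -> [23, -37, -15]
  [-11, 47, -28, -7, -13, -36, 43] -> [11, -47, 28, 7, 13, 36, -43] -> [11, -47, 7, 13, -43] -> [-11, 47, -7, -13, 43]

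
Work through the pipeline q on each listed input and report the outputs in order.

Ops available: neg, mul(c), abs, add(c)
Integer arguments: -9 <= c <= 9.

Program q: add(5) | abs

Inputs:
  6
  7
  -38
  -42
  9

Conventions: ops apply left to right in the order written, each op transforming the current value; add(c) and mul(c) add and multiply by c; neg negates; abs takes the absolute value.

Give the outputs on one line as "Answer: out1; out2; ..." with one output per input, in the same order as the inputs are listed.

11; 12; 33; 37; 14

Execution, op by op:
  6 -> 11 -> 11
  7 -> 12 -> 12
  -38 -> -33 -> 33
  -42 -> -37 -> 37
  9 -> 14 -> 14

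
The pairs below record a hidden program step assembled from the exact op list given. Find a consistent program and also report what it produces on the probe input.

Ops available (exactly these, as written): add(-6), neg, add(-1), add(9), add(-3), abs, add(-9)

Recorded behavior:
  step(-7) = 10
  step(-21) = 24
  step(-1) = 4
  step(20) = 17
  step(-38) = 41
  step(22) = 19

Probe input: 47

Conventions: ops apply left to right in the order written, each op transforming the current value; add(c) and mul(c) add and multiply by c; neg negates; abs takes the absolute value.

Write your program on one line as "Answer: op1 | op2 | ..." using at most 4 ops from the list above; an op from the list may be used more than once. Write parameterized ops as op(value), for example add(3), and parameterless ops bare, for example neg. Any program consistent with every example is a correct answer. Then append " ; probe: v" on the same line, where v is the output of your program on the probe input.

add(-3) | neg | abs ; probe: 44

Check, running the answer program on each example:
  -7 -> -10 -> 10 -> 10
  -21 -> -24 -> 24 -> 24
  -1 -> -4 -> 4 -> 4
  20 -> 17 -> -17 -> 17
  -38 -> -41 -> 41 -> 41
  22 -> 19 -> -19 -> 19
  probe: 47 -> 44 -> -44 -> 44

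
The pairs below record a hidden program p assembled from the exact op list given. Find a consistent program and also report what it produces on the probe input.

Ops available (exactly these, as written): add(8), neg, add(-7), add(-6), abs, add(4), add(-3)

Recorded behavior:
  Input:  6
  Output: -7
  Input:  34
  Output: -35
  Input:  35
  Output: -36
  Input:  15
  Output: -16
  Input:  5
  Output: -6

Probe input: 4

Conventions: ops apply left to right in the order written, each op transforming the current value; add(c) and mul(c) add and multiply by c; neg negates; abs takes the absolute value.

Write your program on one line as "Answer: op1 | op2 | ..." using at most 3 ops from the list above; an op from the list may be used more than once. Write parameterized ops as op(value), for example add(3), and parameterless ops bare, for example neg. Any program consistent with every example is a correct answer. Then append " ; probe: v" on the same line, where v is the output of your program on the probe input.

add(4) | add(-3) | neg ; probe: -5

Check, running the answer program on each example:
  6 -> 10 -> 7 -> -7
  34 -> 38 -> 35 -> -35
  35 -> 39 -> 36 -> -36
  15 -> 19 -> 16 -> -16
  5 -> 9 -> 6 -> -6
  probe: 4 -> 8 -> 5 -> -5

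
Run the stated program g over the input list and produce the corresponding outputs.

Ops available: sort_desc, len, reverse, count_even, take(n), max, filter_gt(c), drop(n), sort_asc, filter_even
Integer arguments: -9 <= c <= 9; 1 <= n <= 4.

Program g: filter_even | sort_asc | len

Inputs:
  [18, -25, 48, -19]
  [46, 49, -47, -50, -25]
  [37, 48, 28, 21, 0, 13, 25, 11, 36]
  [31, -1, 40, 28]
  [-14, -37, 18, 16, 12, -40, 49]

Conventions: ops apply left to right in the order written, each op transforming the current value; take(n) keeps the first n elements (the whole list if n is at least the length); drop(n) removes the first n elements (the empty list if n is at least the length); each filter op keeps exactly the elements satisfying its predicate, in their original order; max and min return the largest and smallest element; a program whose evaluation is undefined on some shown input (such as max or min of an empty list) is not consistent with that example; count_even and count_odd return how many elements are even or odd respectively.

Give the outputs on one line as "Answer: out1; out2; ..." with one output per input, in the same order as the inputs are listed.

Execution, op by op:
  [18, -25, 48, -19] -> [18, 48] -> [18, 48] -> 2
  [46, 49, -47, -50, -25] -> [46, -50] -> [-50, 46] -> 2
  [37, 48, 28, 21, 0, 13, 25, 11, 36] -> [48, 28, 0, 36] -> [0, 28, 36, 48] -> 4
  [31, -1, 40, 28] -> [40, 28] -> [28, 40] -> 2
  [-14, -37, 18, 16, 12, -40, 49] -> [-14, 18, 16, 12, -40] -> [-40, -14, 12, 16, 18] -> 5

2; 2; 4; 2; 5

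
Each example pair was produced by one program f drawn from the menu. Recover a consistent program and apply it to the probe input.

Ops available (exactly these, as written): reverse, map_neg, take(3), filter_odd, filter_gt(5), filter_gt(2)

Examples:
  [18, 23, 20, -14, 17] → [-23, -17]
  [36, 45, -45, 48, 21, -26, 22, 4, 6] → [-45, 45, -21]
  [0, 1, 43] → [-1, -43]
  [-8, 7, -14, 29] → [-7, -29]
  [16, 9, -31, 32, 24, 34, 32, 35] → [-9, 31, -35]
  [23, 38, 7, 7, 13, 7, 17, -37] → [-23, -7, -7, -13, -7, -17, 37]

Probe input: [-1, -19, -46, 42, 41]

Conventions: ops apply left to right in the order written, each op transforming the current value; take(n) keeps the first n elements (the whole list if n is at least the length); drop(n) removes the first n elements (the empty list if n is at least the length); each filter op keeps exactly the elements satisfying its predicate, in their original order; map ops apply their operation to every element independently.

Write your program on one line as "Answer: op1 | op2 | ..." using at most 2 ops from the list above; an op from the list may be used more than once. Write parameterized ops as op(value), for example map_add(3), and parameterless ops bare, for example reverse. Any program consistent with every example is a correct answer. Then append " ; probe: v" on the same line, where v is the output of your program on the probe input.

filter_odd | map_neg ; probe: [1, 19, -41]

Check, running the answer program on each example:
  [18, 23, 20, -14, 17] -> [23, 17] -> [-23, -17]
  [36, 45, -45, 48, 21, -26, 22, 4, 6] -> [45, -45, 21] -> [-45, 45, -21]
  [0, 1, 43] -> [1, 43] -> [-1, -43]
  [-8, 7, -14, 29] -> [7, 29] -> [-7, -29]
  [16, 9, -31, 32, 24, 34, 32, 35] -> [9, -31, 35] -> [-9, 31, -35]
  [23, 38, 7, 7, 13, 7, 17, -37] -> [23, 7, 7, 13, 7, 17, -37] -> [-23, -7, -7, -13, -7, -17, 37]
  probe: [-1, -19, -46, 42, 41] -> [-1, -19, 41] -> [1, 19, -41]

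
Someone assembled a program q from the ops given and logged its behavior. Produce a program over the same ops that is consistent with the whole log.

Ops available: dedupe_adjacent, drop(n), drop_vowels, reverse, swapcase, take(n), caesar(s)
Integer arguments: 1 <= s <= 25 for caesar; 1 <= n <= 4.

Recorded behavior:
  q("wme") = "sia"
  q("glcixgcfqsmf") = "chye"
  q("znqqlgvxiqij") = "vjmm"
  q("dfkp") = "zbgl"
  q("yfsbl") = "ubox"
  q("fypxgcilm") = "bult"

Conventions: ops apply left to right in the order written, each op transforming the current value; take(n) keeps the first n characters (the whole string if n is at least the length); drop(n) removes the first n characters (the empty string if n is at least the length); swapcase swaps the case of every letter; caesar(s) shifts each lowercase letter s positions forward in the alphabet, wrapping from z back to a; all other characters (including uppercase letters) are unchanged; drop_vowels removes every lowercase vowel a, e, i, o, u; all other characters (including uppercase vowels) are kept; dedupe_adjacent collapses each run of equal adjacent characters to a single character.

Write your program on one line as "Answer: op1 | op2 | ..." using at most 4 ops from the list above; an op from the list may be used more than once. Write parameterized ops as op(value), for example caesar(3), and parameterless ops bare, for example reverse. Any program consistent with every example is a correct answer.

caesar(6) | take(4) | caesar(16)

Check, running the answer program on each example:
  "wme" -> "csk" -> "csk" -> "sia"
  "glcixgcfqsmf" -> "mriodmilwysl" -> "mrio" -> "chye"
  "znqqlgvxiqij" -> "ftwwrmbdowop" -> "ftww" -> "vjmm"
  "dfkp" -> "jlqv" -> "jlqv" -> "zbgl"
  "yfsbl" -> "elyhr" -> "elyh" -> "ubox"
  "fypxgcilm" -> "levdmiors" -> "levd" -> "bult"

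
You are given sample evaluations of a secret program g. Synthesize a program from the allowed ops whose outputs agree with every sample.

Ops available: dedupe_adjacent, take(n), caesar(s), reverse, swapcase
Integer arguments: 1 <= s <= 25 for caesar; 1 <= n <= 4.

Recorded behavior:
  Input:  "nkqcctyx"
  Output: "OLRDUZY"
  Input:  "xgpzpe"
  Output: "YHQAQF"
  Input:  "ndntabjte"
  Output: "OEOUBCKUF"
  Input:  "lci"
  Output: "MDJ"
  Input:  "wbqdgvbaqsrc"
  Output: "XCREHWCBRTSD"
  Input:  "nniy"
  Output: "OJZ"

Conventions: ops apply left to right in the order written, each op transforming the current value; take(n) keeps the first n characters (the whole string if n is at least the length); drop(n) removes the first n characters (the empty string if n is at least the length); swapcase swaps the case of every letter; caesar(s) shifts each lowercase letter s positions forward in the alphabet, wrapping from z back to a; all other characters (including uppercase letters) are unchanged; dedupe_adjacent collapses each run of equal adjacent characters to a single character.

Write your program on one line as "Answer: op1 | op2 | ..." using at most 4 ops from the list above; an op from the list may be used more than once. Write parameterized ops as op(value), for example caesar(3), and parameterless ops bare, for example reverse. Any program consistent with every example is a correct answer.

dedupe_adjacent | caesar(1) | swapcase

Check, running the answer program on each example:
  "nkqcctyx" -> "nkqctyx" -> "olrduzy" -> "OLRDUZY"
  "xgpzpe" -> "xgpzpe" -> "yhqaqf" -> "YHQAQF"
  "ndntabjte" -> "ndntabjte" -> "oeoubckuf" -> "OEOUBCKUF"
  "lci" -> "lci" -> "mdj" -> "MDJ"
  "wbqdgvbaqsrc" -> "wbqdgvbaqsrc" -> "xcrehwcbrtsd" -> "XCREHWCBRTSD"
  "nniy" -> "niy" -> "ojz" -> "OJZ"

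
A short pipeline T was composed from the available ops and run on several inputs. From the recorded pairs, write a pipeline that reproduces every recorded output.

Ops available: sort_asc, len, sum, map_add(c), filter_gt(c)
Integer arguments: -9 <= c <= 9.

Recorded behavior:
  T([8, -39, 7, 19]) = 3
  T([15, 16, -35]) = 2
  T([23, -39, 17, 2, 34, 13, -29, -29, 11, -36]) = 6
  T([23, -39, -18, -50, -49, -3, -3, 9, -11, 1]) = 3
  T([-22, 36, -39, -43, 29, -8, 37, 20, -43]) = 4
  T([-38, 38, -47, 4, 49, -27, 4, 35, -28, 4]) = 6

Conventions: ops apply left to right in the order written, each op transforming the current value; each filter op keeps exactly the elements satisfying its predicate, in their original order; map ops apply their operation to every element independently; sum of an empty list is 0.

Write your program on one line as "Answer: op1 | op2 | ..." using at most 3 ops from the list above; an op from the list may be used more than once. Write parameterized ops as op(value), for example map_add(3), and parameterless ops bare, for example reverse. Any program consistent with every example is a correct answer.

filter_gt(0) | len

Check, running the answer program on each example:
  [8, -39, 7, 19] -> [8, 7, 19] -> 3
  [15, 16, -35] -> [15, 16] -> 2
  [23, -39, 17, 2, 34, 13, -29, -29, 11, -36] -> [23, 17, 2, 34, 13, 11] -> 6
  [23, -39, -18, -50, -49, -3, -3, 9, -11, 1] -> [23, 9, 1] -> 3
  [-22, 36, -39, -43, 29, -8, 37, 20, -43] -> [36, 29, 37, 20] -> 4
  [-38, 38, -47, 4, 49, -27, 4, 35, -28, 4] -> [38, 4, 49, 4, 35, 4] -> 6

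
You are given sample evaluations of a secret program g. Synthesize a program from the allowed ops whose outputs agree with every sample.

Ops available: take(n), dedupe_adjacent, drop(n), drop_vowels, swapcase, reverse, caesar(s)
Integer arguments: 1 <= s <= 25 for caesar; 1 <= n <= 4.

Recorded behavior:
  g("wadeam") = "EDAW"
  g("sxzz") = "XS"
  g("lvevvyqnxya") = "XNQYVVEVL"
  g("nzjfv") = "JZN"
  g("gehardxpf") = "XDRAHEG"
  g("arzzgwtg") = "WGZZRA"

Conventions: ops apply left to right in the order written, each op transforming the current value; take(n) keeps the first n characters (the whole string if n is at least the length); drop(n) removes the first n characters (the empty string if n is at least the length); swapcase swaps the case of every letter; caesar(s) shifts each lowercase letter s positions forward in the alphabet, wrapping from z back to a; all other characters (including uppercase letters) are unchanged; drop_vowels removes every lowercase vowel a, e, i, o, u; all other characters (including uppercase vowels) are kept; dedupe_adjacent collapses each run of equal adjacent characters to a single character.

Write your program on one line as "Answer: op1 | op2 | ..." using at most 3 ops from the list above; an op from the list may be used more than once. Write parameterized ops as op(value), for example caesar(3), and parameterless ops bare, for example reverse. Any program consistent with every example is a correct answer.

reverse | drop(2) | swapcase

Check, running the answer program on each example:
  "wadeam" -> "maedaw" -> "edaw" -> "EDAW"
  "sxzz" -> "zzxs" -> "xs" -> "XS"
  "lvevvyqnxya" -> "ayxnqyvvevl" -> "xnqyvvevl" -> "XNQYVVEVL"
  "nzjfv" -> "vfjzn" -> "jzn" -> "JZN"
  "gehardxpf" -> "fpxdraheg" -> "xdraheg" -> "XDRAHEG"
  "arzzgwtg" -> "gtwgzzra" -> "wgzzra" -> "WGZZRA"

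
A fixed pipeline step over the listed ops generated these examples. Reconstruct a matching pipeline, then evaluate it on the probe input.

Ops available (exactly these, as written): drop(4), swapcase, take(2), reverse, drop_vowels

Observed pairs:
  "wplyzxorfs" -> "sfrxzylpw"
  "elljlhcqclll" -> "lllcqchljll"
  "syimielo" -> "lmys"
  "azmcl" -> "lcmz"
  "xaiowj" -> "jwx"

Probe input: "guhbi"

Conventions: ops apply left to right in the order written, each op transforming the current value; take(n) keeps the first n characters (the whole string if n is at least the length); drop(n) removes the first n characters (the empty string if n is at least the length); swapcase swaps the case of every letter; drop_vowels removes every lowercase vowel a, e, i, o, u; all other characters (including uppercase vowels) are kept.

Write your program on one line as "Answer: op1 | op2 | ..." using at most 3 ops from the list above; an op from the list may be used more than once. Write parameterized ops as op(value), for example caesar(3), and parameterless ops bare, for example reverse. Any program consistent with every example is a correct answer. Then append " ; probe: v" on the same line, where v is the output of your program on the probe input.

drop_vowels | reverse ; probe: "bhg"

Check, running the answer program on each example:
  "wplyzxorfs" -> "wplyzxrfs" -> "sfrxzylpw"
  "elljlhcqclll" -> "lljlhcqclll" -> "lllcqchljll"
  "syimielo" -> "syml" -> "lmys"
  "azmcl" -> "zmcl" -> "lcmz"
  "xaiowj" -> "xwj" -> "jwx"
  probe: "guhbi" -> "ghb" -> "bhg"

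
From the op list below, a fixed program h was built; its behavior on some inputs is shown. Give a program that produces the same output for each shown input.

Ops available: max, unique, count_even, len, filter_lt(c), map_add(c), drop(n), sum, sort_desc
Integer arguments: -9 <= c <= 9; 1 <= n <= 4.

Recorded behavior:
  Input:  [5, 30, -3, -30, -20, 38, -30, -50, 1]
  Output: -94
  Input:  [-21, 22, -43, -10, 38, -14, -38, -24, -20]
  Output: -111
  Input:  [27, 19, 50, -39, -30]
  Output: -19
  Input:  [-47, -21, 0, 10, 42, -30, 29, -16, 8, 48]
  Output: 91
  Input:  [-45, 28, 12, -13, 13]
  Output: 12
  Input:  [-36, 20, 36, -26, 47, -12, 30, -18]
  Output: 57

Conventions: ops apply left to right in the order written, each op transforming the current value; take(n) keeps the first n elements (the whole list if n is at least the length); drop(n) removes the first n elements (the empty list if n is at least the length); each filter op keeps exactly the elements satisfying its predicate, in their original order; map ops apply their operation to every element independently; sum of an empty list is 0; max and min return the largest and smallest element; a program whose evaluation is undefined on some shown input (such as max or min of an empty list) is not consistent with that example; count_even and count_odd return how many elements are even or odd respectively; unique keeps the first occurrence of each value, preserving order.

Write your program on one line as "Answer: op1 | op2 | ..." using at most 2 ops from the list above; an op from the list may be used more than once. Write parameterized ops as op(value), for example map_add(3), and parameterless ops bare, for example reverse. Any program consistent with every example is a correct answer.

drop(2) | sum

Check, running the answer program on each example:
  [5, 30, -3, -30, -20, 38, -30, -50, 1] -> [-3, -30, -20, 38, -30, -50, 1] -> -94
  [-21, 22, -43, -10, 38, -14, -38, -24, -20] -> [-43, -10, 38, -14, -38, -24, -20] -> -111
  [27, 19, 50, -39, -30] -> [50, -39, -30] -> -19
  [-47, -21, 0, 10, 42, -30, 29, -16, 8, 48] -> [0, 10, 42, -30, 29, -16, 8, 48] -> 91
  [-45, 28, 12, -13, 13] -> [12, -13, 13] -> 12
  [-36, 20, 36, -26, 47, -12, 30, -18] -> [36, -26, 47, -12, 30, -18] -> 57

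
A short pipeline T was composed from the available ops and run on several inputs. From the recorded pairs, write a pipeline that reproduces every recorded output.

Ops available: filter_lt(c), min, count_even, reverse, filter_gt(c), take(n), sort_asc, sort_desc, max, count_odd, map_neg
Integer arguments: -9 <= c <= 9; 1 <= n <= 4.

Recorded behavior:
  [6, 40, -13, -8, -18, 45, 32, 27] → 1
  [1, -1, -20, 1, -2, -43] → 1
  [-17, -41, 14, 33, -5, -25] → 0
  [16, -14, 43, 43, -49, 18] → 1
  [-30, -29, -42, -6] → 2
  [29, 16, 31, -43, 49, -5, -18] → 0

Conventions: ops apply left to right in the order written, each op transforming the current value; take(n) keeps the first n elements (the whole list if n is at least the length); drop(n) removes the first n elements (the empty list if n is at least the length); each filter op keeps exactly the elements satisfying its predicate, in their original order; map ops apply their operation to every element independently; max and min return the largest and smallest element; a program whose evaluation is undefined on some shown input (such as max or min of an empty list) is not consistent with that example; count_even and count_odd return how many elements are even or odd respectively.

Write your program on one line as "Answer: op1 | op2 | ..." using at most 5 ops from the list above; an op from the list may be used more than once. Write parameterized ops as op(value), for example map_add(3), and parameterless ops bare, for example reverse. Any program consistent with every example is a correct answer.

take(4) | filter_lt(-7) | map_neg | sort_asc | count_even

Check, running the answer program on each example:
  [6, 40, -13, -8, -18, 45, 32, 27] -> [6, 40, -13, -8] -> [-13, -8] -> [13, 8] -> [8, 13] -> 1
  [1, -1, -20, 1, -2, -43] -> [1, -1, -20, 1] -> [-20] -> [20] -> [20] -> 1
  [-17, -41, 14, 33, -5, -25] -> [-17, -41, 14, 33] -> [-17, -41] -> [17, 41] -> [17, 41] -> 0
  [16, -14, 43, 43, -49, 18] -> [16, -14, 43, 43] -> [-14] -> [14] -> [14] -> 1
  [-30, -29, -42, -6] -> [-30, -29, -42, -6] -> [-30, -29, -42] -> [30, 29, 42] -> [29, 30, 42] -> 2
  [29, 16, 31, -43, 49, -5, -18] -> [29, 16, 31, -43] -> [-43] -> [43] -> [43] -> 0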